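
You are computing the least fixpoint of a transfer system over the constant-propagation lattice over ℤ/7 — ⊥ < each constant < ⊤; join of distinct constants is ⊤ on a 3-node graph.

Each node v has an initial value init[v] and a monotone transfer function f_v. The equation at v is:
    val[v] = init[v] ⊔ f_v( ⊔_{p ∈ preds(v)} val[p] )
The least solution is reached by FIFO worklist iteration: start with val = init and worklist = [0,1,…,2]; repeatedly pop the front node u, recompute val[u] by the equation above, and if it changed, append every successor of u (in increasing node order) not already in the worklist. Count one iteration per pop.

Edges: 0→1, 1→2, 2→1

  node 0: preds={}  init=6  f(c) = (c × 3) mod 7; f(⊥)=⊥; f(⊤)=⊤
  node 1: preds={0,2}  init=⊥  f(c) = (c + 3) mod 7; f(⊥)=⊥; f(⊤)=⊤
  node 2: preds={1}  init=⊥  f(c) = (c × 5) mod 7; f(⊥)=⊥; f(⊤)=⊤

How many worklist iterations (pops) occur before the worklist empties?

Trace (6 dequeues):
  [1] u=0 | in ⊥ | out 6 | ==
  [2] u=1 | in 6 | out 2 | prev ⊥ | push {}
  [3] u=2 | in 2 | out 3 | prev ⊥ | push {1}
  [4] u=1 | in ⊤ | out ⊤ | prev 2 | push {2}
  [5] u=2 | in ⊤ | out ⊤ | prev 3 | push {1}
  [6] u=1 | in ⊤ | out ⊤ | ==

Converged values:
  [0] 6
  [1] ⊤
  [2] ⊤

6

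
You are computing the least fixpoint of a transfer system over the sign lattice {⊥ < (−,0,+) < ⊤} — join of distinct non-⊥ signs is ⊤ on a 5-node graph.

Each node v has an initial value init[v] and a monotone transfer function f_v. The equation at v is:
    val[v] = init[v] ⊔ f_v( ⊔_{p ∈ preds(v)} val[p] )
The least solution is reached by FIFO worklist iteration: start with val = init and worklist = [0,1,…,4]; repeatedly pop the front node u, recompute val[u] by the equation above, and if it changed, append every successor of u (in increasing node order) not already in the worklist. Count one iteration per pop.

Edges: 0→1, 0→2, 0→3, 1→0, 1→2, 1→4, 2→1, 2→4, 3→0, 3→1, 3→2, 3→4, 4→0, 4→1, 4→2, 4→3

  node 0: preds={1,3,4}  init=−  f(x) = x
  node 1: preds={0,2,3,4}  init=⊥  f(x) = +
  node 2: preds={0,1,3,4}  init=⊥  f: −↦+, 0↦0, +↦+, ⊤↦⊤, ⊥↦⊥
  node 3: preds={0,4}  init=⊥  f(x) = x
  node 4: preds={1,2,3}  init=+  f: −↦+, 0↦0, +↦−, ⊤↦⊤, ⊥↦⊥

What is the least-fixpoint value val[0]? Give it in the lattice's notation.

Iteration log — 9 steps:
  step 1. node 0  ⊔preds=+  new=⊤  old=−  +wl: 
  step 2. node 1  ⊔preds=⊤  new=+  old=⊥  +wl: 0
  step 3. node 2  ⊔preds=⊤  new=⊤  old=⊥  +wl: 1
  step 4. node 3  ⊔preds=⊤  new=⊤  old=⊥  +wl: 2
  step 5. node 4  ⊔preds=⊤  new=⊤  old=+  +wl: 3
  step 6. node 0  ⊔preds=⊤  new=⊤  stable
  step 7. node 1  ⊔preds=⊤  new=+  stable
  step 8. node 2  ⊔preds=⊤  new=⊤  stable
  step 9. node 3  ⊔preds=⊤  new=⊤  stable

Least fixpoint reached:
  node 0: ⊤
  node 1: +
  node 2: ⊤
  node 3: ⊤
  node 4: ⊤

⊤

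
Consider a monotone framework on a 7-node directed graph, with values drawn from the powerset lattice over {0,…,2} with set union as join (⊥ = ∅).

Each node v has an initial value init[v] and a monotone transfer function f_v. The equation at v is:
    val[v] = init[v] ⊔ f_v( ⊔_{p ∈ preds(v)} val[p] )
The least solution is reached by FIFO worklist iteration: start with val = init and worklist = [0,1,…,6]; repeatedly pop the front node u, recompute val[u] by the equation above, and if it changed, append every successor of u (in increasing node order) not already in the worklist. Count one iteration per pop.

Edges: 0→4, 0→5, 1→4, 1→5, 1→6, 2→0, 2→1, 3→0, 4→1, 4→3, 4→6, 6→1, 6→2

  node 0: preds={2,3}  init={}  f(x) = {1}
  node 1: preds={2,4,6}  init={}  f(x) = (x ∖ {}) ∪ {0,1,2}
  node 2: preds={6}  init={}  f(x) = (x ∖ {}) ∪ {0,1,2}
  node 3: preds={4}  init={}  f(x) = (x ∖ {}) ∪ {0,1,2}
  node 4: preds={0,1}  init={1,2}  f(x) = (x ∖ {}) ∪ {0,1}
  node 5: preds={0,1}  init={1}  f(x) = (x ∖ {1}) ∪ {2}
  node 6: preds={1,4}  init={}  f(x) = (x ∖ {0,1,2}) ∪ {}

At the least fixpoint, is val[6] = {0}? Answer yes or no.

Trace (10 dequeues):
  [1] u=0 | in {} | out {1} | prev {} | push {}
  [2] u=1 | in {1,2} | out {0,1,2} | prev {} | push {}
  [3] u=2 | in {} | out {0,1,2} | prev {} | push {0,1}
  [4] u=3 | in {1,2} | out {0,1,2} | prev {} | push {}
  [5] u=4 | in {0,1,2} | out {0,1,2} | prev {1,2} | push {3}
  [6] u=5 | in {0,1,2} | out {0,1,2} | prev {1} | push {}
  [7] u=6 | in {0,1,2} | out {} | ==
  [8] u=0 | in {0,1,2} | out {1} | ==
  [9] u=1 | in {0,1,2} | out {0,1,2} | ==
  [10] u=3 | in {0,1,2} | out {0,1,2} | ==

Converged values:
  [0] {1}
  [1] {0,1,2}
  [2] {0,1,2}
  [3] {0,1,2}
  [4] {0,1,2}
  [5] {0,1,2}
  [6] {}

no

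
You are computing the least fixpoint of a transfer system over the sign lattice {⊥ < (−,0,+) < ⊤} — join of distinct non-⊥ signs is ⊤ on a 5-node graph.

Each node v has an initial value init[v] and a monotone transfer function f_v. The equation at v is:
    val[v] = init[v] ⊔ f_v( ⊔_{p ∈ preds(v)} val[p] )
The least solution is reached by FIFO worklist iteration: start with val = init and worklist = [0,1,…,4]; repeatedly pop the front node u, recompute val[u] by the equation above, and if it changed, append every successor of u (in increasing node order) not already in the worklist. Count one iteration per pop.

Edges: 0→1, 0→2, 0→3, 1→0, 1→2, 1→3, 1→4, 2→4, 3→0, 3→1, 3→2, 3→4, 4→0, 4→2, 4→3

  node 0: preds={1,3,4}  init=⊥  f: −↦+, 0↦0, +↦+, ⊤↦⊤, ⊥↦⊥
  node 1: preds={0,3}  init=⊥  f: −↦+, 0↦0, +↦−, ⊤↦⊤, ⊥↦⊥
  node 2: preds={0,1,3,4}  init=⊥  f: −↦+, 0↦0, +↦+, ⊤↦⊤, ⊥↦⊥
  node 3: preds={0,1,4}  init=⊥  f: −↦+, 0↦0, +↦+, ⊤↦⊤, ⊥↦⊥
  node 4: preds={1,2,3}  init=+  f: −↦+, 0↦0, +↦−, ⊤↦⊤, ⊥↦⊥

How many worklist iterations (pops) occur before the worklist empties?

11

Worklist (11 pops):
  #1 pop 0: in=+ → + (was ⊥); enqueue []
  #2 pop 1: in=+ → − (was ⊥); enqueue [0]
  #3 pop 2: in=⊤ → ⊤ (was ⊥); enqueue []
  #4 pop 3: in=⊤ → ⊤ (was ⊥); enqueue [1,2]
  #5 pop 4: in=⊤ → ⊤ (was +); enqueue [3]
  #6 pop 0: in=⊤ → ⊤ (was +); enqueue []
  #7 pop 1: in=⊤ → ⊤ (was −); enqueue [0,4]
  #8 pop 2: in=⊤ → ⊤ (no change)
  #9 pop 3: in=⊤ → ⊤ (no change)
  #10 pop 0: in=⊤ → ⊤ (no change)
  #11 pop 4: in=⊤ → ⊤ (no change)

Fixpoint:
  val[0] = ⊤
  val[1] = ⊤
  val[2] = ⊤
  val[3] = ⊤
  val[4] = ⊤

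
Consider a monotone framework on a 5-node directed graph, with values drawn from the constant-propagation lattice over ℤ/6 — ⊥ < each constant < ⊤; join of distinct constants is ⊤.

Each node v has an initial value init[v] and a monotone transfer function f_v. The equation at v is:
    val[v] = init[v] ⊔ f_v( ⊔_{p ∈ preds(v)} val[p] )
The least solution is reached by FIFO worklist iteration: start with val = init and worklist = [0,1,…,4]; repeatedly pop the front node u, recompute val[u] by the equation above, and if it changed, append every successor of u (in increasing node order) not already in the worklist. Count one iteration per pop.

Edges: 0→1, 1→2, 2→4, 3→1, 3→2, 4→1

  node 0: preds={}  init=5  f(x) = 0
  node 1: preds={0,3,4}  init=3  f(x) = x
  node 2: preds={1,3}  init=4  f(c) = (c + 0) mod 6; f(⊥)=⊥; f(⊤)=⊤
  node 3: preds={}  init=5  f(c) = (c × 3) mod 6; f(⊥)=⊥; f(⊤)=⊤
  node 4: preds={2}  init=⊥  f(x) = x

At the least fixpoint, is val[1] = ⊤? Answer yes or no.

Iteration log — 6 steps:
  step 1. node 0  ⊔preds=⊥  new=⊤  old=5  +wl: 
  step 2. node 1  ⊔preds=⊤  new=⊤  old=3  +wl: 
  step 3. node 2  ⊔preds=⊤  new=⊤  old=4  +wl: 
  step 4. node 3  ⊔preds=⊥  new=5  stable
  step 5. node 4  ⊔preds=⊤  new=⊤  old=⊥  +wl: 1
  step 6. node 1  ⊔preds=⊤  new=⊤  stable

Least fixpoint reached:
  node 0: ⊤
  node 1: ⊤
  node 2: ⊤
  node 3: 5
  node 4: ⊤

yes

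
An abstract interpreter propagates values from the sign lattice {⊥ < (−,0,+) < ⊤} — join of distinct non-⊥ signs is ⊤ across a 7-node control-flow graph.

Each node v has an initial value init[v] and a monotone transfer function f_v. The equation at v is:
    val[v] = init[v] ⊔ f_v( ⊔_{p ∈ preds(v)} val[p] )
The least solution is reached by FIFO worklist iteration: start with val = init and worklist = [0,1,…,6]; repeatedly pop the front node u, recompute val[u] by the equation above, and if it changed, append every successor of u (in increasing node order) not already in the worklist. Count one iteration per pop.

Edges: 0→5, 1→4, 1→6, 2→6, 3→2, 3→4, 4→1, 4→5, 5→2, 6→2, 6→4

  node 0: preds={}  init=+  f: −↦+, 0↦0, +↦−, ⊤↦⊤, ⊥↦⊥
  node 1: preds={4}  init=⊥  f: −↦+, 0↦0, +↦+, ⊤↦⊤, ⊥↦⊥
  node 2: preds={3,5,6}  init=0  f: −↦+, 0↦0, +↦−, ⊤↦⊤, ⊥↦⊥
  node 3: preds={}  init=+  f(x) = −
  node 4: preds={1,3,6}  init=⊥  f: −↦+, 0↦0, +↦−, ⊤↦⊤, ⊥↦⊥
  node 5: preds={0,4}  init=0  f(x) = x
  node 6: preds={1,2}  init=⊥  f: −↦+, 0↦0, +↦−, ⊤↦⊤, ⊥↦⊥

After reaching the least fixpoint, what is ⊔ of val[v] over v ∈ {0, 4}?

Worklist (11 pops):
  #1 pop 0: in=⊥ → + (no change)
  #2 pop 1: in=⊥ → ⊥ (no change)
  #3 pop 2: in=⊤ → ⊤ (was 0); enqueue []
  #4 pop 3: in=⊥ → ⊤ (was +); enqueue [2]
  #5 pop 4: in=⊤ → ⊤ (was ⊥); enqueue [1]
  #6 pop 5: in=⊤ → ⊤ (was 0); enqueue []
  #7 pop 6: in=⊤ → ⊤ (was ⊥); enqueue [4]
  #8 pop 2: in=⊤ → ⊤ (no change)
  #9 pop 1: in=⊤ → ⊤ (was ⊥); enqueue [6]
  #10 pop 4: in=⊤ → ⊤ (no change)
  #11 pop 6: in=⊤ → ⊤ (no change)

Fixpoint:
  val[0] = +
  val[1] = ⊤
  val[2] = ⊤
  val[3] = ⊤
  val[4] = ⊤
  val[5] = ⊤
  val[6] = ⊤

⊤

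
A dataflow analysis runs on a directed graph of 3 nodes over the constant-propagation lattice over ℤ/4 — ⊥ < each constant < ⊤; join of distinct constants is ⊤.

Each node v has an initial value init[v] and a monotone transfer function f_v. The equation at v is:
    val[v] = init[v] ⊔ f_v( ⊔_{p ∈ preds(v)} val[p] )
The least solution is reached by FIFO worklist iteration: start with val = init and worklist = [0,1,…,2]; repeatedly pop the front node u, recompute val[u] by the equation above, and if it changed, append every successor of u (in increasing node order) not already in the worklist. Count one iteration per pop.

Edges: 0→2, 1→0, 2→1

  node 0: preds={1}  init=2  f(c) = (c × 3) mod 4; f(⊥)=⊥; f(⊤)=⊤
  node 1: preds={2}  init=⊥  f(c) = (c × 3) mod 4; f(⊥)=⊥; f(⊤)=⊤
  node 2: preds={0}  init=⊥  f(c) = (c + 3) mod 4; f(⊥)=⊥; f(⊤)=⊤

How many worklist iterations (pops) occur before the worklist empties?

Iteration log — 8 steps:
  step 1. node 0  ⊔preds=⊥  new=2  stable
  step 2. node 1  ⊔preds=⊥  new=⊥  stable
  step 3. node 2  ⊔preds=2  new=1  old=⊥  +wl: 1
  step 4. node 1  ⊔preds=1  new=3  old=⊥  +wl: 0
  step 5. node 0  ⊔preds=3  new=⊤  old=2  +wl: 2
  step 6. node 2  ⊔preds=⊤  new=⊤  old=1  +wl: 1
  step 7. node 1  ⊔preds=⊤  new=⊤  old=3  +wl: 0
  step 8. node 0  ⊔preds=⊤  new=⊤  stable

Least fixpoint reached:
  node 0: ⊤
  node 1: ⊤
  node 2: ⊤

8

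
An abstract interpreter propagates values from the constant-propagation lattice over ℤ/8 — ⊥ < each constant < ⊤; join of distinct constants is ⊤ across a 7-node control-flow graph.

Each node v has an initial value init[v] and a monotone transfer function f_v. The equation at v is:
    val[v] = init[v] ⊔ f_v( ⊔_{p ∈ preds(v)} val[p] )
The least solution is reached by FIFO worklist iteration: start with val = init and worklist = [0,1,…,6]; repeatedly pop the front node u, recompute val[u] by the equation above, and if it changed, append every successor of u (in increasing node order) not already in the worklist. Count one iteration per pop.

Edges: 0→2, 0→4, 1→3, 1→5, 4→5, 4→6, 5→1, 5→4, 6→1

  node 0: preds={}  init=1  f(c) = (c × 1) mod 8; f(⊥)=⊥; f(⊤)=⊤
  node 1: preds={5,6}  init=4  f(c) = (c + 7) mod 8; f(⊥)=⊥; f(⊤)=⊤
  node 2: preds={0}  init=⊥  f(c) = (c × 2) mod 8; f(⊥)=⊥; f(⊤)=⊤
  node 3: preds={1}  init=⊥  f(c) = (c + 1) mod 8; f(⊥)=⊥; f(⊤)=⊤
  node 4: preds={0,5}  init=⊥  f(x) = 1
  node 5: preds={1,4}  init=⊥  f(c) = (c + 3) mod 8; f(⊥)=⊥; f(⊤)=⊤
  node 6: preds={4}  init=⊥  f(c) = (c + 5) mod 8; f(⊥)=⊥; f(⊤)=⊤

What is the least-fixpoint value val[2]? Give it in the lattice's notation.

2

Iteration log — 11 steps:
  step 1. node 0  ⊔preds=⊥  new=1  stable
  step 2. node 1  ⊔preds=⊥  new=4  stable
  step 3. node 2  ⊔preds=1  new=2  old=⊥  +wl: 
  step 4. node 3  ⊔preds=4  new=5  old=⊥  +wl: 
  step 5. node 4  ⊔preds=1  new=1  old=⊥  +wl: 
  step 6. node 5  ⊔preds=⊤  new=⊤  old=⊥  +wl: 1,4
  step 7. node 6  ⊔preds=1  new=6  old=⊥  +wl: 
  step 8. node 1  ⊔preds=⊤  new=⊤  old=4  +wl: 3,5
  step 9. node 4  ⊔preds=⊤  new=1  stable
  step 10. node 3  ⊔preds=⊤  new=⊤  old=5  +wl: 
  step 11. node 5  ⊔preds=⊤  new=⊤  stable

Least fixpoint reached:
  node 0: 1
  node 1: ⊤
  node 2: 2
  node 3: ⊤
  node 4: 1
  node 5: ⊤
  node 6: 6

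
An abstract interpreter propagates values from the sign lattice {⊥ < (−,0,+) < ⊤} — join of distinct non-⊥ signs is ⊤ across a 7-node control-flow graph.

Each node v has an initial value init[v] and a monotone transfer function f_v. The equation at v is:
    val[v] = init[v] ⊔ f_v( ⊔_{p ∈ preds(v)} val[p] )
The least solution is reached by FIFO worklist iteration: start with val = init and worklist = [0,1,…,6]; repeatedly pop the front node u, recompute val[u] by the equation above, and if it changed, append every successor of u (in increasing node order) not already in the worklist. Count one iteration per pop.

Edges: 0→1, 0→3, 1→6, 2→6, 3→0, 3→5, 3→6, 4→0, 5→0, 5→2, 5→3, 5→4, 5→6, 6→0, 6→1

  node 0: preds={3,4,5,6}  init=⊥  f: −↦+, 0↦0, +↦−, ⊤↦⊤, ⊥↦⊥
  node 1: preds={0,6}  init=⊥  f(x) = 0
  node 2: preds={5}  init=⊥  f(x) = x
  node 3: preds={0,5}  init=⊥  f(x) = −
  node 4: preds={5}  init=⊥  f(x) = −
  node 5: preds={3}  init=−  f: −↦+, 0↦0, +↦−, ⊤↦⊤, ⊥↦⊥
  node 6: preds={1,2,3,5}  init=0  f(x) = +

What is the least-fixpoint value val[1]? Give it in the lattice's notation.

0

Trace (13 dequeues):
  [1] u=0 | in ⊤ | out ⊤ | prev ⊥ | push {}
  [2] u=1 | in ⊤ | out 0 | prev ⊥ | push {}
  [3] u=2 | in − | out − | prev ⊥ | push {}
  [4] u=3 | in ⊤ | out − | prev ⊥ | push {0}
  [5] u=4 | in − | out − | prev ⊥ | push {}
  [6] u=5 | in − | out ⊤ | prev − | push {2,3,4}
  [7] u=6 | in ⊤ | out ⊤ | prev 0 | push {1}
  [8] u=0 | in ⊤ | out ⊤ | ==
  [9] u=2 | in ⊤ | out ⊤ | prev − | push {6}
  [10] u=3 | in ⊤ | out − | ==
  [11] u=4 | in ⊤ | out − | ==
  [12] u=1 | in ⊤ | out 0 | ==
  [13] u=6 | in ⊤ | out ⊤ | ==

Converged values:
  [0] ⊤
  [1] 0
  [2] ⊤
  [3] −
  [4] −
  [5] ⊤
  [6] ⊤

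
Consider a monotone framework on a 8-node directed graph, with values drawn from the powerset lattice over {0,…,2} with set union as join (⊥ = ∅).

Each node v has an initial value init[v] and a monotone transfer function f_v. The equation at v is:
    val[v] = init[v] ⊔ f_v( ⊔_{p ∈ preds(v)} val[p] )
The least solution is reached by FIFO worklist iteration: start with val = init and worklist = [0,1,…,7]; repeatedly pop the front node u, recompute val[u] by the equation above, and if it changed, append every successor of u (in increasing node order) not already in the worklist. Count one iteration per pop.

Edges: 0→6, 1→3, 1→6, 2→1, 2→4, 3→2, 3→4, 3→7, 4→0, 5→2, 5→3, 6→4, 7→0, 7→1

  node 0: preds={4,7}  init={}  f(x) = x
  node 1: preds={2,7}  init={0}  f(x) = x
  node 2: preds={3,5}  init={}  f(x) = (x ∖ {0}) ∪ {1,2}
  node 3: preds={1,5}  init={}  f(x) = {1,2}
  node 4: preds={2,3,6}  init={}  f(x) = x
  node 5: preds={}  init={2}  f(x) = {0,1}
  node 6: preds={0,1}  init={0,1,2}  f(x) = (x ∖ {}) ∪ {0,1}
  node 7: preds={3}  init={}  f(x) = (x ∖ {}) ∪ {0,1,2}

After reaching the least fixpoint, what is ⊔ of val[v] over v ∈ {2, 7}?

Iteration log — 13 steps:
  step 1. node 0  ⊔preds={}  new={}  stable
  step 2. node 1  ⊔preds={}  new={0}  stable
  step 3. node 2  ⊔preds={2}  new={1,2}  old={}  +wl: 1
  step 4. node 3  ⊔preds={0,2}  new={1,2}  old={}  +wl: 2
  step 5. node 4  ⊔preds={0,1,2}  new={0,1,2}  old={}  +wl: 0
  step 6. node 5  ⊔preds={}  new={0,1,2}  old={2}  +wl: 3
  step 7. node 6  ⊔preds={0}  new={0,1,2}  stable
  step 8. node 7  ⊔preds={1,2}  new={0,1,2}  old={}  +wl: 
  step 9. node 1  ⊔preds={0,1,2}  new={0,1,2}  old={0}  +wl: 6
  step 10. node 2  ⊔preds={0,1,2}  new={1,2}  stable
  step 11. node 0  ⊔preds={0,1,2}  new={0,1,2}  old={}  +wl: 
  step 12. node 3  ⊔preds={0,1,2}  new={1,2}  stable
  step 13. node 6  ⊔preds={0,1,2}  new={0,1,2}  stable

Least fixpoint reached:
  node 0: {0,1,2}
  node 1: {0,1,2}
  node 2: {1,2}
  node 3: {1,2}
  node 4: {0,1,2}
  node 5: {0,1,2}
  node 6: {0,1,2}
  node 7: {0,1,2}

{0,1,2}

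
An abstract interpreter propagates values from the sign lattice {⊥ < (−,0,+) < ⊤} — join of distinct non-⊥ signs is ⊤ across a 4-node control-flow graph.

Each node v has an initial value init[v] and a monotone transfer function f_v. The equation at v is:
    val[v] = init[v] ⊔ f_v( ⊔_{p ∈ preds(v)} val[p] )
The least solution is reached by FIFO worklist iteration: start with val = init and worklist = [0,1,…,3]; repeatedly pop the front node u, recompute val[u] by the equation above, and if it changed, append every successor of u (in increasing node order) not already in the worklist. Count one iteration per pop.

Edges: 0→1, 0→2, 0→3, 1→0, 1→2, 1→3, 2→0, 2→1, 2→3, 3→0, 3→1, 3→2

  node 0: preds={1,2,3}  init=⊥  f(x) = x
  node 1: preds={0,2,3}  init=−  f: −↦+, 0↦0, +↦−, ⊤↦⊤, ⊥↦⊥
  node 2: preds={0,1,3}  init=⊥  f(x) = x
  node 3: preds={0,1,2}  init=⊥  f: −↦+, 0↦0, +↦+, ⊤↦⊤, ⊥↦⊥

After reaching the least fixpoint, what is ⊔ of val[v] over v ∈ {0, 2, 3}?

Trace (8 dequeues):
  [1] u=0 | in − | out − | prev ⊥ | push {}
  [2] u=1 | in − | out ⊤ | prev − | push {0}
  [3] u=2 | in ⊤ | out ⊤ | prev ⊥ | push {1}
  [4] u=3 | in ⊤ | out ⊤ | prev ⊥ | push {2}
  [5] u=0 | in ⊤ | out ⊤ | prev − | push {3}
  [6] u=1 | in ⊤ | out ⊤ | ==
  [7] u=2 | in ⊤ | out ⊤ | ==
  [8] u=3 | in ⊤ | out ⊤ | ==

Converged values:
  [0] ⊤
  [1] ⊤
  [2] ⊤
  [3] ⊤

⊤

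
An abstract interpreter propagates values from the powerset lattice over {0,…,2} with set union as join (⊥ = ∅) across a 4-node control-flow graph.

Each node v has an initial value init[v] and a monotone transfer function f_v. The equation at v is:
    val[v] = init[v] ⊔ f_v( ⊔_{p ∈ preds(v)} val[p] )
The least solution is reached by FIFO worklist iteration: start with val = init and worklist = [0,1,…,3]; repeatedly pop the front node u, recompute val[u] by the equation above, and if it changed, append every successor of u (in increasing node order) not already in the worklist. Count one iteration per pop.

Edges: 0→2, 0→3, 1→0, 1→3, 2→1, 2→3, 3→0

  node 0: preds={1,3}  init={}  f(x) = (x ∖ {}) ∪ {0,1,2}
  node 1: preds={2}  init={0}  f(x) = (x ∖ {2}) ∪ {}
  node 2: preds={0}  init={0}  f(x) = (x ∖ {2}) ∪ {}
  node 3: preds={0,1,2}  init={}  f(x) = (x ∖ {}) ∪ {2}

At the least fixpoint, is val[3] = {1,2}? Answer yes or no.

Trace (7 dequeues):
  [1] u=0 | in {0} | out {0,1,2} | prev {} | push {}
  [2] u=1 | in {0} | out {0} | ==
  [3] u=2 | in {0,1,2} | out {0,1} | prev {0} | push {1}
  [4] u=3 | in {0,1,2} | out {0,1,2} | prev {} | push {0}
  [5] u=1 | in {0,1} | out {0,1} | prev {0} | push {3}
  [6] u=0 | in {0,1,2} | out {0,1,2} | ==
  [7] u=3 | in {0,1,2} | out {0,1,2} | ==

Converged values:
  [0] {0,1,2}
  [1] {0,1}
  [2] {0,1}
  [3] {0,1,2}

no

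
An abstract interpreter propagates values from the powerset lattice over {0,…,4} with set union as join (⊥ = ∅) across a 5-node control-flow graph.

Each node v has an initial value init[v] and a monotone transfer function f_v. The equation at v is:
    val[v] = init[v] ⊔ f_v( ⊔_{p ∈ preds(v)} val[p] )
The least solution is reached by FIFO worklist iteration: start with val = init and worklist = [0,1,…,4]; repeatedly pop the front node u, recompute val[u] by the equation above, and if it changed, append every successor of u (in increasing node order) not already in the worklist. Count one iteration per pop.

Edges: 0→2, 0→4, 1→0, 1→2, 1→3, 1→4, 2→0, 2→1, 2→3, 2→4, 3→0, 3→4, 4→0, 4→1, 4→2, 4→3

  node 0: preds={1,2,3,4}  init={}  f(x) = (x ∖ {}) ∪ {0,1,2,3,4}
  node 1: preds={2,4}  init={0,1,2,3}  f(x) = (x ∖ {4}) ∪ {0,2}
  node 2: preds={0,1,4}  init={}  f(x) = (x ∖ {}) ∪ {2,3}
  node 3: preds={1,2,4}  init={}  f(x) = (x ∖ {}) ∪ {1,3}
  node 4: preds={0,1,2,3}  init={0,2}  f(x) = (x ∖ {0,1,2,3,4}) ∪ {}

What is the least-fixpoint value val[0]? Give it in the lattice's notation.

Trace (7 dequeues):
  [1] u=0 | in {0,1,2,3} | out {0,1,2,3,4} | prev {} | push {}
  [2] u=1 | in {0,2} | out {0,1,2,3} | ==
  [3] u=2 | in {0,1,2,3,4} | out {0,1,2,3,4} | prev {} | push {0,1}
  [4] u=3 | in {0,1,2,3,4} | out {0,1,2,3,4} | prev {} | push {}
  [5] u=4 | in {0,1,2,3,4} | out {0,2} | ==
  [6] u=0 | in {0,1,2,3,4} | out {0,1,2,3,4} | ==
  [7] u=1 | in {0,1,2,3,4} | out {0,1,2,3} | ==

Converged values:
  [0] {0,1,2,3,4}
  [1] {0,1,2,3}
  [2] {0,1,2,3,4}
  [3] {0,1,2,3,4}
  [4] {0,2}

{0,1,2,3,4}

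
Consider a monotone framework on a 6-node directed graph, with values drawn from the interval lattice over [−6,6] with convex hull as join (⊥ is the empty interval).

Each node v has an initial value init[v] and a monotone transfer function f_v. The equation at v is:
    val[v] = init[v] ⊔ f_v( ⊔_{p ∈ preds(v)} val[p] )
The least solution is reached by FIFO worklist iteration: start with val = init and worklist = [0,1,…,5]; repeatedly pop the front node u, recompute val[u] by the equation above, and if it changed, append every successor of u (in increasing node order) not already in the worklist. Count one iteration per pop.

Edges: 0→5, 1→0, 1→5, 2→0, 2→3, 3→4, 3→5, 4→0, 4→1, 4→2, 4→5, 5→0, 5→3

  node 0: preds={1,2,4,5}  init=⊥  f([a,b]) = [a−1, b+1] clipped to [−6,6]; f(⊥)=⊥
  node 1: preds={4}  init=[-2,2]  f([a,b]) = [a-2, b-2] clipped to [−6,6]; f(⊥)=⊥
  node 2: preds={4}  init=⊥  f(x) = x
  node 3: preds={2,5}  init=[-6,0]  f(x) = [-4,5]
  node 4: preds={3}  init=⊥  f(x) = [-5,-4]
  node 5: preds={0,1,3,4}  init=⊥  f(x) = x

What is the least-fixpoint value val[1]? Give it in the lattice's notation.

[-6,2]

Iteration log — 13 steps:
  step 1. node 0  ⊔preds=[-2,2]  new=[-3,3]  old=⊥  +wl: 
  step 2. node 1  ⊔preds=⊥  new=[-2,2]  stable
  step 3. node 2  ⊔preds=⊥  new=⊥  stable
  step 4. node 3  ⊔preds=⊥  new=[-6,5]  old=[-6,0]  +wl: 
  step 5. node 4  ⊔preds=[-6,5]  new=[-5,-4]  old=⊥  +wl: 0,1,2
  step 6. node 5  ⊔preds=[-6,5]  new=[-6,5]  old=⊥  +wl: 3
  step 7. node 0  ⊔preds=[-6,5]  new=[-6,6]  old=[-3,3]  +wl: 5
  step 8. node 1  ⊔preds=[-5,-4]  new=[-6,2]  old=[-2,2]  +wl: 0
  step 9. node 2  ⊔preds=[-5,-4]  new=[-5,-4]  old=⊥  +wl: 
  step 10. node 3  ⊔preds=[-6,5]  new=[-6,5]  stable
  step 11. node 5  ⊔preds=[-6,6]  new=[-6,6]  old=[-6,5]  +wl: 3
  step 12. node 0  ⊔preds=[-6,6]  new=[-6,6]  stable
  step 13. node 3  ⊔preds=[-6,6]  new=[-6,5]  stable

Least fixpoint reached:
  node 0: [-6,6]
  node 1: [-6,2]
  node 2: [-5,-4]
  node 3: [-6,5]
  node 4: [-5,-4]
  node 5: [-6,6]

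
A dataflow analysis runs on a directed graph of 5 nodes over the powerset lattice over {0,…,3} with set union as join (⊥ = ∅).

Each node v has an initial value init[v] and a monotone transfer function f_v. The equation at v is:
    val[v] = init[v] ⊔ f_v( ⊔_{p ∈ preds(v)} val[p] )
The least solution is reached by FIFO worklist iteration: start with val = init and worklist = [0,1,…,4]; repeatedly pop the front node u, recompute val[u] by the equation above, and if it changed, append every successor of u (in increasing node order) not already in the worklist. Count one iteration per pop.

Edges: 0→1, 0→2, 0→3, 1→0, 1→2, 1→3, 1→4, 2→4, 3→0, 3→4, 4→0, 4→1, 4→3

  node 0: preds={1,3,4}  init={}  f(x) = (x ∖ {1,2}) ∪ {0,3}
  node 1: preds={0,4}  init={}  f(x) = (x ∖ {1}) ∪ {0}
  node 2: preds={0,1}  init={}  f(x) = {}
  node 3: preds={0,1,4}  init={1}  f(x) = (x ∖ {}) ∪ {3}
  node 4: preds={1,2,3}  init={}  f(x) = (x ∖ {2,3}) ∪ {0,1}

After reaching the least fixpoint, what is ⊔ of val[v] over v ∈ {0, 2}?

Worklist (8 pops):
  #1 pop 0: in={1} → {0,3} (was {}); enqueue []
  #2 pop 1: in={0,3} → {0,3} (was {}); enqueue [0]
  #3 pop 2: in={0,3} → {} (no change)
  #4 pop 3: in={0,3} → {0,1,3} (was {1}); enqueue []
  #5 pop 4: in={0,1,3} → {0,1} (was {}); enqueue [1,3]
  #6 pop 0: in={0,1,3} → {0,3} (no change)
  #7 pop 1: in={0,1,3} → {0,3} (no change)
  #8 pop 3: in={0,1,3} → {0,1,3} (no change)

Fixpoint:
  val[0] = {0,3}
  val[1] = {0,3}
  val[2] = {}
  val[3] = {0,1,3}
  val[4] = {0,1}

{0,3}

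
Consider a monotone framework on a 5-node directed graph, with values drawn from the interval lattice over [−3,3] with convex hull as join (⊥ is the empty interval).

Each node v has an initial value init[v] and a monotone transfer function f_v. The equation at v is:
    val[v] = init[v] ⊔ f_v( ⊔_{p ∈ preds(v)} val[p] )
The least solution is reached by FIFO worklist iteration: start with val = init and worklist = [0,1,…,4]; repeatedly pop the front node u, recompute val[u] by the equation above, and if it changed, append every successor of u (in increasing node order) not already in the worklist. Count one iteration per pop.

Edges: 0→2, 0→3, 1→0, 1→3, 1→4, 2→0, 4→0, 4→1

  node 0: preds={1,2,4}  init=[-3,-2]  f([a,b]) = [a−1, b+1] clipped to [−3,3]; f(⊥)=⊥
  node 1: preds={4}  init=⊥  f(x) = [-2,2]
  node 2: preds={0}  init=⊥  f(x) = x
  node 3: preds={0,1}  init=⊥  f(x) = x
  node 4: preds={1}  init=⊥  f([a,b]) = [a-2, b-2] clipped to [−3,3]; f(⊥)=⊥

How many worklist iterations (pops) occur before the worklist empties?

10

Worklist (10 pops):
  #1 pop 0: in=⊥ → [-3,-2] (no change)
  #2 pop 1: in=⊥ → [-2,2] (was ⊥); enqueue [0]
  #3 pop 2: in=[-3,-2] → [-3,-2] (was ⊥); enqueue []
  #4 pop 3: in=[-3,2] → [-3,2] (was ⊥); enqueue []
  #5 pop 4: in=[-2,2] → [-3,0] (was ⊥); enqueue [1]
  #6 pop 0: in=[-3,2] → [-3,3] (was [-3,-2]); enqueue [2,3]
  #7 pop 1: in=[-3,0] → [-2,2] (no change)
  #8 pop 2: in=[-3,3] → [-3,3] (was [-3,-2]); enqueue [0]
  #9 pop 3: in=[-3,3] → [-3,3] (was [-3,2]); enqueue []
  #10 pop 0: in=[-3,3] → [-3,3] (no change)

Fixpoint:
  val[0] = [-3,3]
  val[1] = [-2,2]
  val[2] = [-3,3]
  val[3] = [-3,3]
  val[4] = [-3,0]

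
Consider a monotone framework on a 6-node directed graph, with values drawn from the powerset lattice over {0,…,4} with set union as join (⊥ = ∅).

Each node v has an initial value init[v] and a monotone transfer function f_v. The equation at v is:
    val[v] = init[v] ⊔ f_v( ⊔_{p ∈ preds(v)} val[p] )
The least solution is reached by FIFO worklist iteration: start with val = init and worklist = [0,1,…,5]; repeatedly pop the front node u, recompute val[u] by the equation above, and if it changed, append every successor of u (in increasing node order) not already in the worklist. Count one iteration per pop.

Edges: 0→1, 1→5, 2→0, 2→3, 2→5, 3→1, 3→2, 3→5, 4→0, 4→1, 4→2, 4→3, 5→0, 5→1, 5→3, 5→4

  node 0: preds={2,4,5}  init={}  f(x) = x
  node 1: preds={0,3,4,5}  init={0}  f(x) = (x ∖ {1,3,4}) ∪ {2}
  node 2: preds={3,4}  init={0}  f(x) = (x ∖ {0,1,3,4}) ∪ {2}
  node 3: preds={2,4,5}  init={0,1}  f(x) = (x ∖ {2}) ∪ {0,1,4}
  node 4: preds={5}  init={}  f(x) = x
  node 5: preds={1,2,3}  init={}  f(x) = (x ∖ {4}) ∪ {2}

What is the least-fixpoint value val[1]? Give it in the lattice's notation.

{0,2}

Worklist (15 pops):
  #1 pop 0: in={0} → {0} (was {}); enqueue []
  #2 pop 1: in={0,1} → {0,2} (was {0}); enqueue []
  #3 pop 2: in={0,1} → {0,2} (was {0}); enqueue [0]
  #4 pop 3: in={0,2} → {0,1,4} (was {0,1}); enqueue [1,2]
  #5 pop 4: in={} → {} (no change)
  #6 pop 5: in={0,1,2,4} → {0,1,2} (was {}); enqueue [3,4]
  #7 pop 0: in={0,1,2} → {0,1,2} (was {0}); enqueue []
  #8 pop 1: in={0,1,2,4} → {0,2} (no change)
  #9 pop 2: in={0,1,4} → {0,2} (no change)
  #10 pop 3: in={0,1,2} → {0,1,4} (no change)
  #11 pop 4: in={0,1,2} → {0,1,2} (was {}); enqueue [0,1,2,3]
  #12 pop 0: in={0,1,2} → {0,1,2} (no change)
  #13 pop 1: in={0,1,2,4} → {0,2} (no change)
  #14 pop 2: in={0,1,2,4} → {0,2} (no change)
  #15 pop 3: in={0,1,2} → {0,1,4} (no change)

Fixpoint:
  val[0] = {0,1,2}
  val[1] = {0,2}
  val[2] = {0,2}
  val[3] = {0,1,4}
  val[4] = {0,1,2}
  val[5] = {0,1,2}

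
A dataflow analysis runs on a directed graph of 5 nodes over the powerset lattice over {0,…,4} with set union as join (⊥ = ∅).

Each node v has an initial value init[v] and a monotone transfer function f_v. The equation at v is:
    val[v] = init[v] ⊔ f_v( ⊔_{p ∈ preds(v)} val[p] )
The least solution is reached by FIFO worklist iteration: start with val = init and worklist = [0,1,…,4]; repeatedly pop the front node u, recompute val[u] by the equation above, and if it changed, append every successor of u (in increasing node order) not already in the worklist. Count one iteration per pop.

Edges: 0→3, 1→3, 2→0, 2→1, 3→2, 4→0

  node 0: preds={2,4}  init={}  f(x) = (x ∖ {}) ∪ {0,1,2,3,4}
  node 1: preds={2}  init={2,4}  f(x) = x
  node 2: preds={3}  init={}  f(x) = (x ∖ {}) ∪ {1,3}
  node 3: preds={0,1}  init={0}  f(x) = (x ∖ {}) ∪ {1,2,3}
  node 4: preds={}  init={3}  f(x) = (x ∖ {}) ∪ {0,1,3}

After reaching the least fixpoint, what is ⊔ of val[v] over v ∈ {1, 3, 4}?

Iteration log — 11 steps:
  step 1. node 0  ⊔preds={3}  new={0,1,2,3,4}  old={}  +wl: 
  step 2. node 1  ⊔preds={}  new={2,4}  stable
  step 3. node 2  ⊔preds={0}  new={0,1,3}  old={}  +wl: 0,1
  step 4. node 3  ⊔preds={0,1,2,3,4}  new={0,1,2,3,4}  old={0}  +wl: 2
  step 5. node 4  ⊔preds={}  new={0,1,3}  old={3}  +wl: 
  step 6. node 0  ⊔preds={0,1,3}  new={0,1,2,3,4}  stable
  step 7. node 1  ⊔preds={0,1,3}  new={0,1,2,3,4}  old={2,4}  +wl: 3
  step 8. node 2  ⊔preds={0,1,2,3,4}  new={0,1,2,3,4}  old={0,1,3}  +wl: 0,1
  step 9. node 3  ⊔preds={0,1,2,3,4}  new={0,1,2,3,4}  stable
  step 10. node 0  ⊔preds={0,1,2,3,4}  new={0,1,2,3,4}  stable
  step 11. node 1  ⊔preds={0,1,2,3,4}  new={0,1,2,3,4}  stable

Least fixpoint reached:
  node 0: {0,1,2,3,4}
  node 1: {0,1,2,3,4}
  node 2: {0,1,2,3,4}
  node 3: {0,1,2,3,4}
  node 4: {0,1,3}

{0,1,2,3,4}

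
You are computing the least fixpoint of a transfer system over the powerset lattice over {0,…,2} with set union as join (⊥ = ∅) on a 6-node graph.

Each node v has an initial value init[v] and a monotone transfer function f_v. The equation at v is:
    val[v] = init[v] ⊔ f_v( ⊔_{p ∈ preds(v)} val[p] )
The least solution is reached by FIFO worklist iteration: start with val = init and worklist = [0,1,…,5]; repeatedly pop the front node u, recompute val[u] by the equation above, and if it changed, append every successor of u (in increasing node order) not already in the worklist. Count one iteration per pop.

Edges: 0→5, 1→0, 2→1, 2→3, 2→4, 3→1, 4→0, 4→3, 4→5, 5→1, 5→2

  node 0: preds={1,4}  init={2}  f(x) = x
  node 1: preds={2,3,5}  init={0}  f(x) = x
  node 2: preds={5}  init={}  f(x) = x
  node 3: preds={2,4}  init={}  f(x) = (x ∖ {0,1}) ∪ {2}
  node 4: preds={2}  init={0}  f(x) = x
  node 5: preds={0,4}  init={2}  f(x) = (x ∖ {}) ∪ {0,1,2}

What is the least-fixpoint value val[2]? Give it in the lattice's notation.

{0,1,2}

Worklist (17 pops):
  #1 pop 0: in={0} → {0,2} (was {2}); enqueue []
  #2 pop 1: in={2} → {0,2} (was {0}); enqueue [0]
  #3 pop 2: in={2} → {2} (was {}); enqueue [1]
  #4 pop 3: in={0,2} → {2} (was {}); enqueue []
  #5 pop 4: in={2} → {0,2} (was {0}); enqueue [3]
  #6 pop 5: in={0,2} → {0,1,2} (was {2}); enqueue [2]
  #7 pop 0: in={0,2} → {0,2} (no change)
  #8 pop 1: in={0,1,2} → {0,1,2} (was {0,2}); enqueue [0]
  #9 pop 3: in={0,2} → {2} (no change)
  #10 pop 2: in={0,1,2} → {0,1,2} (was {2}); enqueue [1,3,4]
  #11 pop 0: in={0,1,2} → {0,1,2} (was {0,2}); enqueue [5]
  #12 pop 1: in={0,1,2} → {0,1,2} (no change)
  #13 pop 3: in={0,1,2} → {2} (no change)
  #14 pop 4: in={0,1,2} → {0,1,2} (was {0,2}); enqueue [0,3]
  #15 pop 5: in={0,1,2} → {0,1,2} (no change)
  #16 pop 0: in={0,1,2} → {0,1,2} (no change)
  #17 pop 3: in={0,1,2} → {2} (no change)

Fixpoint:
  val[0] = {0,1,2}
  val[1] = {0,1,2}
  val[2] = {0,1,2}
  val[3] = {2}
  val[4] = {0,1,2}
  val[5] = {0,1,2}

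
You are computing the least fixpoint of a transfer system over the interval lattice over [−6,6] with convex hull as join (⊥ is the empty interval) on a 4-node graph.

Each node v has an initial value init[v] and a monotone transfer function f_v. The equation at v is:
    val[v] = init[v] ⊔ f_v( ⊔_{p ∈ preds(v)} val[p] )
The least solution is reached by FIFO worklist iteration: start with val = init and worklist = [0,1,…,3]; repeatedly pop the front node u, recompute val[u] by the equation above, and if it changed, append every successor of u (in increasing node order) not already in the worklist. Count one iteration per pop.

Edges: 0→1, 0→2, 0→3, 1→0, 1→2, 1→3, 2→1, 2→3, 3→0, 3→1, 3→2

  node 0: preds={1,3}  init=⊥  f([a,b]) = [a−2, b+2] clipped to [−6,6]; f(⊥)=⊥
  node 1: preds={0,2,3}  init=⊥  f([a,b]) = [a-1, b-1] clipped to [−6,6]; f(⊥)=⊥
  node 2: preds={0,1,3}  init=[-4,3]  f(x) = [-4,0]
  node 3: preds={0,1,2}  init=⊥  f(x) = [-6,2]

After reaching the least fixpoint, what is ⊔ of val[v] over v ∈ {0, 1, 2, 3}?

[-6,6]

Worklist (17 pops):
  #1 pop 0: in=⊥ → ⊥ (no change)
  #2 pop 1: in=[-4,3] → [-5,2] (was ⊥); enqueue [0]
  #3 pop 2: in=[-5,2] → [-4,3] (no change)
  #4 pop 3: in=[-5,3] → [-6,2] (was ⊥); enqueue [1,2]
  #5 pop 0: in=[-6,2] → [-6,4] (was ⊥); enqueue [3]
  #6 pop 1: in=[-6,4] → [-6,3] (was [-5,2]); enqueue [0]
  #7 pop 2: in=[-6,4] → [-4,3] (no change)
  #8 pop 3: in=[-6,4] → [-6,2] (no change)
  #9 pop 0: in=[-6,3] → [-6,5] (was [-6,4]); enqueue [1,2,3]
  #10 pop 1: in=[-6,5] → [-6,4] (was [-6,3]); enqueue [0]
  #11 pop 2: in=[-6,5] → [-4,3] (no change)
  #12 pop 3: in=[-6,5] → [-6,2] (no change)
  #13 pop 0: in=[-6,4] → [-6,6] (was [-6,5]); enqueue [1,2,3]
  #14 pop 1: in=[-6,6] → [-6,5] (was [-6,4]); enqueue [0]
  #15 pop 2: in=[-6,6] → [-4,3] (no change)
  #16 pop 3: in=[-6,6] → [-6,2] (no change)
  #17 pop 0: in=[-6,5] → [-6,6] (no change)

Fixpoint:
  val[0] = [-6,6]
  val[1] = [-6,5]
  val[2] = [-4,3]
  val[3] = [-6,2]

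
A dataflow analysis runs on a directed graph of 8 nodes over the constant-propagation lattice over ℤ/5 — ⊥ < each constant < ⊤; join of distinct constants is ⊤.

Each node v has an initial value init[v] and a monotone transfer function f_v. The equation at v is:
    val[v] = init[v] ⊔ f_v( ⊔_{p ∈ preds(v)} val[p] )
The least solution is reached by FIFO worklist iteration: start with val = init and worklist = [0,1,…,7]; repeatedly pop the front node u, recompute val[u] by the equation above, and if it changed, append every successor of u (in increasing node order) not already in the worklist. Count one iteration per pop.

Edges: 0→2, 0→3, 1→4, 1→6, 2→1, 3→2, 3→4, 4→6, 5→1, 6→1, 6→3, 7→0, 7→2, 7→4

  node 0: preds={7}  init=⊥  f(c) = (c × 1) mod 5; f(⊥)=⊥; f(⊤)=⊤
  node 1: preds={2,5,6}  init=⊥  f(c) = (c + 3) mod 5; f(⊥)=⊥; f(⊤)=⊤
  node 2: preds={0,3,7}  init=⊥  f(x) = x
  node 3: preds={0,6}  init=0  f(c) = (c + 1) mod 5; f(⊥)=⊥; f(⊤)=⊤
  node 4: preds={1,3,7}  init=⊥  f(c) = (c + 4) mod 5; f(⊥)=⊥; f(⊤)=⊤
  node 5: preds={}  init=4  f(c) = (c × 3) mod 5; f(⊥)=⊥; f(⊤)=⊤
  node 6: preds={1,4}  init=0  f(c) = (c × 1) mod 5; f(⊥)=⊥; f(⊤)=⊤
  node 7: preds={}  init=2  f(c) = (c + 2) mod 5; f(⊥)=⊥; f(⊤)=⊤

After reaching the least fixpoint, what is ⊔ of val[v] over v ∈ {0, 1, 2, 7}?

⊤

Worklist (11 pops):
  #1 pop 0: in=2 → 2 (was ⊥); enqueue []
  #2 pop 1: in=⊤ → ⊤ (was ⊥); enqueue []
  #3 pop 2: in=⊤ → ⊤ (was ⊥); enqueue [1]
  #4 pop 3: in=⊤ → ⊤ (was 0); enqueue [2]
  #5 pop 4: in=⊤ → ⊤ (was ⊥); enqueue []
  #6 pop 5: in=⊥ → 4 (no change)
  #7 pop 6: in=⊤ → ⊤ (was 0); enqueue [3]
  #8 pop 7: in=⊥ → 2 (no change)
  #9 pop 1: in=⊤ → ⊤ (no change)
  #10 pop 2: in=⊤ → ⊤ (no change)
  #11 pop 3: in=⊤ → ⊤ (no change)

Fixpoint:
  val[0] = 2
  val[1] = ⊤
  val[2] = ⊤
  val[3] = ⊤
  val[4] = ⊤
  val[5] = 4
  val[6] = ⊤
  val[7] = 2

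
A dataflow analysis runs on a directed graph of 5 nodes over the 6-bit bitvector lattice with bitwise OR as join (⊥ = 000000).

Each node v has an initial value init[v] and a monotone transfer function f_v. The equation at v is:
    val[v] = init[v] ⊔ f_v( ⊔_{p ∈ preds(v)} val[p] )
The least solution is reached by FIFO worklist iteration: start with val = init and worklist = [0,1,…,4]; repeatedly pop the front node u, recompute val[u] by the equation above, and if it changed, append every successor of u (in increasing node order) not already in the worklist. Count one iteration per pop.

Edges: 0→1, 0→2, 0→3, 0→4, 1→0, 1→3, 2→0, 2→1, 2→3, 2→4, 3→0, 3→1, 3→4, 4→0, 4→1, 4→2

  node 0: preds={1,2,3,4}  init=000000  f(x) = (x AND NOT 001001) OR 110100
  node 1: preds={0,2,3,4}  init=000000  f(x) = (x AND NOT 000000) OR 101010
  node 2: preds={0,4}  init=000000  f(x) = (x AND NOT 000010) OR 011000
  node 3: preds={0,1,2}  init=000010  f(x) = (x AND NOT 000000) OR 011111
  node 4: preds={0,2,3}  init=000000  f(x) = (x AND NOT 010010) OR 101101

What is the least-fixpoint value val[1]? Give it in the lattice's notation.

Trace (12 dequeues):
  [1] u=0 | in 000010 | out 110110 | prev 000000 | push {}
  [2] u=1 | in 110110 | out 111110 | prev 000000 | push {0}
  [3] u=2 | in 110110 | out 111100 | prev 000000 | push {1}
  [4] u=3 | in 111110 | out 111111 | prev 000010 | push {}
  [5] u=4 | in 111111 | out 101101 | prev 000000 | push {2}
  [6] u=0 | in 111111 | out 110110 | ==
  [7] u=1 | in 111111 | out 111111 | prev 111110 | push {0,3}
  [8] u=2 | in 111111 | out 111101 | prev 111100 | push {1,4}
  [9] u=0 | in 111111 | out 110110 | ==
  [10] u=3 | in 111111 | out 111111 | ==
  [11] u=1 | in 111111 | out 111111 | ==
  [12] u=4 | in 111111 | out 101101 | ==

Converged values:
  [0] 110110
  [1] 111111
  [2] 111101
  [3] 111111
  [4] 101101

111111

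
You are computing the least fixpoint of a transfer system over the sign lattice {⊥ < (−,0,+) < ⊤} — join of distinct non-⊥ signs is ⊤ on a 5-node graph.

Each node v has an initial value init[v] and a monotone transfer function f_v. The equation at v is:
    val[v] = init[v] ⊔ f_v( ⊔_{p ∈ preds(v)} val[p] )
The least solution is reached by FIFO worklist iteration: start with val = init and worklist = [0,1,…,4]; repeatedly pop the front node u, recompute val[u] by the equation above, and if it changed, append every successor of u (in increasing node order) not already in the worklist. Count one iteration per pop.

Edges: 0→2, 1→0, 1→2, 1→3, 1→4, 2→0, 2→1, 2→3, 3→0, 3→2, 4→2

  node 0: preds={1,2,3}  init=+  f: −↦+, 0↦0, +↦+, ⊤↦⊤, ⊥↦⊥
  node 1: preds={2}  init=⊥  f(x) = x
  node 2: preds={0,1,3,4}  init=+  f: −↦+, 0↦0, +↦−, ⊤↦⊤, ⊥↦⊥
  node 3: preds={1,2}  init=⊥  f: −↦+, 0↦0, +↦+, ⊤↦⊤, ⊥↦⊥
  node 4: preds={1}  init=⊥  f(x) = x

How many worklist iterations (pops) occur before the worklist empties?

12

Trace (12 dequeues):
  [1] u=0 | in + | out + | ==
  [2] u=1 | in + | out + | prev ⊥ | push {0}
  [3] u=2 | in + | out ⊤ | prev + | push {1}
  [4] u=3 | in ⊤ | out ⊤ | prev ⊥ | push {2}
  [5] u=4 | in + | out + | prev ⊥ | push {}
  [6] u=0 | in ⊤ | out ⊤ | prev + | push {}
  [7] u=1 | in ⊤ | out ⊤ | prev + | push {0,3,4}
  [8] u=2 | in ⊤ | out ⊤ | ==
  [9] u=0 | in ⊤ | out ⊤ | ==
  [10] u=3 | in ⊤ | out ⊤ | ==
  [11] u=4 | in ⊤ | out ⊤ | prev + | push {2}
  [12] u=2 | in ⊤ | out ⊤ | ==

Converged values:
  [0] ⊤
  [1] ⊤
  [2] ⊤
  [3] ⊤
  [4] ⊤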